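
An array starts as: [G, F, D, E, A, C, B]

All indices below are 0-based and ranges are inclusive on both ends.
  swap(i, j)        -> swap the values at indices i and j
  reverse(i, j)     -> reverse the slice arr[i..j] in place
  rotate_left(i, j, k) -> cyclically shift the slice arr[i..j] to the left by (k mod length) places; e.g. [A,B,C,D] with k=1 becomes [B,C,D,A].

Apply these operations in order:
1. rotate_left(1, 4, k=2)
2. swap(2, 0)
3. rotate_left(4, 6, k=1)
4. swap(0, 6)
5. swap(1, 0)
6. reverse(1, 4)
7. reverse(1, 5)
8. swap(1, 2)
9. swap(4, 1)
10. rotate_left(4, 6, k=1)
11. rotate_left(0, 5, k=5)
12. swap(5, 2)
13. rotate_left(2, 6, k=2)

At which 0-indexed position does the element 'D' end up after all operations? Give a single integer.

After 1 (rotate_left(1, 4, k=2)): [G, E, A, F, D, C, B]
After 2 (swap(2, 0)): [A, E, G, F, D, C, B]
After 3 (rotate_left(4, 6, k=1)): [A, E, G, F, C, B, D]
After 4 (swap(0, 6)): [D, E, G, F, C, B, A]
After 5 (swap(1, 0)): [E, D, G, F, C, B, A]
After 6 (reverse(1, 4)): [E, C, F, G, D, B, A]
After 7 (reverse(1, 5)): [E, B, D, G, F, C, A]
After 8 (swap(1, 2)): [E, D, B, G, F, C, A]
After 9 (swap(4, 1)): [E, F, B, G, D, C, A]
After 10 (rotate_left(4, 6, k=1)): [E, F, B, G, C, A, D]
After 11 (rotate_left(0, 5, k=5)): [A, E, F, B, G, C, D]
After 12 (swap(5, 2)): [A, E, C, B, G, F, D]
After 13 (rotate_left(2, 6, k=2)): [A, E, G, F, D, C, B]

Answer: 4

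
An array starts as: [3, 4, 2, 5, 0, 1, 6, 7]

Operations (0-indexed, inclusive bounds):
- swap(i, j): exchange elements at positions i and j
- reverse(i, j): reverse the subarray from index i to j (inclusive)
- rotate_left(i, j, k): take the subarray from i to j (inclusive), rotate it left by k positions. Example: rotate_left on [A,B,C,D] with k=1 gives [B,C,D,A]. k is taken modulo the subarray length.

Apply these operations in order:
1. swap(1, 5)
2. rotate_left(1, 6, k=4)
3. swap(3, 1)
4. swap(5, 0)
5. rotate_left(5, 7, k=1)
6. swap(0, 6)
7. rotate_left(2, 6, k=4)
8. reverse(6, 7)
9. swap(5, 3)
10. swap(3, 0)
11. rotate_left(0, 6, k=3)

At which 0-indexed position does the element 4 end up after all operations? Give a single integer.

Answer: 1

Derivation:
After 1 (swap(1, 5)): [3, 1, 2, 5, 0, 4, 6, 7]
After 2 (rotate_left(1, 6, k=4)): [3, 4, 6, 1, 2, 5, 0, 7]
After 3 (swap(3, 1)): [3, 1, 6, 4, 2, 5, 0, 7]
After 4 (swap(5, 0)): [5, 1, 6, 4, 2, 3, 0, 7]
After 5 (rotate_left(5, 7, k=1)): [5, 1, 6, 4, 2, 0, 7, 3]
After 6 (swap(0, 6)): [7, 1, 6, 4, 2, 0, 5, 3]
After 7 (rotate_left(2, 6, k=4)): [7, 1, 5, 6, 4, 2, 0, 3]
After 8 (reverse(6, 7)): [7, 1, 5, 6, 4, 2, 3, 0]
After 9 (swap(5, 3)): [7, 1, 5, 2, 4, 6, 3, 0]
After 10 (swap(3, 0)): [2, 1, 5, 7, 4, 6, 3, 0]
After 11 (rotate_left(0, 6, k=3)): [7, 4, 6, 3, 2, 1, 5, 0]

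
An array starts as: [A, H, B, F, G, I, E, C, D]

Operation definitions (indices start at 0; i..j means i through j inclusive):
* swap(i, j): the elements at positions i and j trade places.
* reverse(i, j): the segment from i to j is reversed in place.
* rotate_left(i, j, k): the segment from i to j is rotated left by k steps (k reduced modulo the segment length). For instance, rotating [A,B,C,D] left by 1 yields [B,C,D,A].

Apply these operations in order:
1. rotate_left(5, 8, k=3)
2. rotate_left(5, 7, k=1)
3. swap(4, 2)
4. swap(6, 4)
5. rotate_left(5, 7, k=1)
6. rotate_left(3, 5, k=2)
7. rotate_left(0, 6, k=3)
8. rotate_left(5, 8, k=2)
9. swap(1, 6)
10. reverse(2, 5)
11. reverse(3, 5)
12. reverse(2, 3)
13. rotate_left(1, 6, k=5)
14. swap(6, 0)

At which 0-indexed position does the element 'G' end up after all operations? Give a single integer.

After 1 (rotate_left(5, 8, k=3)): [A, H, B, F, G, D, I, E, C]
After 2 (rotate_left(5, 7, k=1)): [A, H, B, F, G, I, E, D, C]
After 3 (swap(4, 2)): [A, H, G, F, B, I, E, D, C]
After 4 (swap(6, 4)): [A, H, G, F, E, I, B, D, C]
After 5 (rotate_left(5, 7, k=1)): [A, H, G, F, E, B, D, I, C]
After 6 (rotate_left(3, 5, k=2)): [A, H, G, B, F, E, D, I, C]
After 7 (rotate_left(0, 6, k=3)): [B, F, E, D, A, H, G, I, C]
After 8 (rotate_left(5, 8, k=2)): [B, F, E, D, A, I, C, H, G]
After 9 (swap(1, 6)): [B, C, E, D, A, I, F, H, G]
After 10 (reverse(2, 5)): [B, C, I, A, D, E, F, H, G]
After 11 (reverse(3, 5)): [B, C, I, E, D, A, F, H, G]
After 12 (reverse(2, 3)): [B, C, E, I, D, A, F, H, G]
After 13 (rotate_left(1, 6, k=5)): [B, F, C, E, I, D, A, H, G]
After 14 (swap(6, 0)): [A, F, C, E, I, D, B, H, G]

Answer: 8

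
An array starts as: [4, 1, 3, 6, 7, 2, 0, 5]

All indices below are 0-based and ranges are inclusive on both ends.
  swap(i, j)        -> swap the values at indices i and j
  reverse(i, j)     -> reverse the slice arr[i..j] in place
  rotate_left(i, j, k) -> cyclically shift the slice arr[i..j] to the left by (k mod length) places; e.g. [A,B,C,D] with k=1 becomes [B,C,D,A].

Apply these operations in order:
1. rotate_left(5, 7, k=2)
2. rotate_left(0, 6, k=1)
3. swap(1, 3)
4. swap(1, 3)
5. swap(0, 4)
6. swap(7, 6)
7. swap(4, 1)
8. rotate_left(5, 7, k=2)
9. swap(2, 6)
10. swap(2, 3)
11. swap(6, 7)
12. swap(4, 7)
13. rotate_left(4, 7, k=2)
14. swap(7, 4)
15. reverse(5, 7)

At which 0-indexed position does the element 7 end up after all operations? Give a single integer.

Answer: 2

Derivation:
After 1 (rotate_left(5, 7, k=2)): [4, 1, 3, 6, 7, 5, 2, 0]
After 2 (rotate_left(0, 6, k=1)): [1, 3, 6, 7, 5, 2, 4, 0]
After 3 (swap(1, 3)): [1, 7, 6, 3, 5, 2, 4, 0]
After 4 (swap(1, 3)): [1, 3, 6, 7, 5, 2, 4, 0]
After 5 (swap(0, 4)): [5, 3, 6, 7, 1, 2, 4, 0]
After 6 (swap(7, 6)): [5, 3, 6, 7, 1, 2, 0, 4]
After 7 (swap(4, 1)): [5, 1, 6, 7, 3, 2, 0, 4]
After 8 (rotate_left(5, 7, k=2)): [5, 1, 6, 7, 3, 4, 2, 0]
After 9 (swap(2, 6)): [5, 1, 2, 7, 3, 4, 6, 0]
After 10 (swap(2, 3)): [5, 1, 7, 2, 3, 4, 6, 0]
After 11 (swap(6, 7)): [5, 1, 7, 2, 3, 4, 0, 6]
After 12 (swap(4, 7)): [5, 1, 7, 2, 6, 4, 0, 3]
After 13 (rotate_left(4, 7, k=2)): [5, 1, 7, 2, 0, 3, 6, 4]
After 14 (swap(7, 4)): [5, 1, 7, 2, 4, 3, 6, 0]
After 15 (reverse(5, 7)): [5, 1, 7, 2, 4, 0, 6, 3]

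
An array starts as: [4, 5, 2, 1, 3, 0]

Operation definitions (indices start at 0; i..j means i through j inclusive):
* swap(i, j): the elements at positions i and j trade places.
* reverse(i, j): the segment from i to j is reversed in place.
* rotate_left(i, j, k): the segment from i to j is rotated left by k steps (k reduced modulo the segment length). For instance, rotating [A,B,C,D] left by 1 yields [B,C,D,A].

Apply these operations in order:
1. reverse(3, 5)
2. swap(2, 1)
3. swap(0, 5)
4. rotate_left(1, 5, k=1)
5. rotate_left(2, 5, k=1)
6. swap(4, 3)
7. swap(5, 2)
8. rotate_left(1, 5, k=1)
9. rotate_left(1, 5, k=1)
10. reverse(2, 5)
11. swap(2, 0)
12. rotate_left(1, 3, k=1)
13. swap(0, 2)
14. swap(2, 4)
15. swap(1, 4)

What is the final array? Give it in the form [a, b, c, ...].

Answer: [5, 0, 3, 2, 1, 4]

Derivation:
After 1 (reverse(3, 5)): [4, 5, 2, 0, 3, 1]
After 2 (swap(2, 1)): [4, 2, 5, 0, 3, 1]
After 3 (swap(0, 5)): [1, 2, 5, 0, 3, 4]
After 4 (rotate_left(1, 5, k=1)): [1, 5, 0, 3, 4, 2]
After 5 (rotate_left(2, 5, k=1)): [1, 5, 3, 4, 2, 0]
After 6 (swap(4, 3)): [1, 5, 3, 2, 4, 0]
After 7 (swap(5, 2)): [1, 5, 0, 2, 4, 3]
After 8 (rotate_left(1, 5, k=1)): [1, 0, 2, 4, 3, 5]
After 9 (rotate_left(1, 5, k=1)): [1, 2, 4, 3, 5, 0]
After 10 (reverse(2, 5)): [1, 2, 0, 5, 3, 4]
After 11 (swap(2, 0)): [0, 2, 1, 5, 3, 4]
After 12 (rotate_left(1, 3, k=1)): [0, 1, 5, 2, 3, 4]
After 13 (swap(0, 2)): [5, 1, 0, 2, 3, 4]
After 14 (swap(2, 4)): [5, 1, 3, 2, 0, 4]
After 15 (swap(1, 4)): [5, 0, 3, 2, 1, 4]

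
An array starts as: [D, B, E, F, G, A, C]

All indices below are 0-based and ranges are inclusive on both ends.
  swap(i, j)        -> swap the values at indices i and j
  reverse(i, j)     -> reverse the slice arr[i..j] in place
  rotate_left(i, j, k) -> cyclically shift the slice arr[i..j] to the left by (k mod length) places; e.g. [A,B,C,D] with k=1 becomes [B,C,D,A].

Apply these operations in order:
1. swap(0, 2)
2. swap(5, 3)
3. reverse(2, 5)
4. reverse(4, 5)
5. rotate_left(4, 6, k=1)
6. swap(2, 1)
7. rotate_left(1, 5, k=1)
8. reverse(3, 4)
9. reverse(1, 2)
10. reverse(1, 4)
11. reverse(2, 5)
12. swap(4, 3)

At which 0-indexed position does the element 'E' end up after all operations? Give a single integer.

After 1 (swap(0, 2)): [E, B, D, F, G, A, C]
After 2 (swap(5, 3)): [E, B, D, A, G, F, C]
After 3 (reverse(2, 5)): [E, B, F, G, A, D, C]
After 4 (reverse(4, 5)): [E, B, F, G, D, A, C]
After 5 (rotate_left(4, 6, k=1)): [E, B, F, G, A, C, D]
After 6 (swap(2, 1)): [E, F, B, G, A, C, D]
After 7 (rotate_left(1, 5, k=1)): [E, B, G, A, C, F, D]
After 8 (reverse(3, 4)): [E, B, G, C, A, F, D]
After 9 (reverse(1, 2)): [E, G, B, C, A, F, D]
After 10 (reverse(1, 4)): [E, A, C, B, G, F, D]
After 11 (reverse(2, 5)): [E, A, F, G, B, C, D]
After 12 (swap(4, 3)): [E, A, F, B, G, C, D]

Answer: 0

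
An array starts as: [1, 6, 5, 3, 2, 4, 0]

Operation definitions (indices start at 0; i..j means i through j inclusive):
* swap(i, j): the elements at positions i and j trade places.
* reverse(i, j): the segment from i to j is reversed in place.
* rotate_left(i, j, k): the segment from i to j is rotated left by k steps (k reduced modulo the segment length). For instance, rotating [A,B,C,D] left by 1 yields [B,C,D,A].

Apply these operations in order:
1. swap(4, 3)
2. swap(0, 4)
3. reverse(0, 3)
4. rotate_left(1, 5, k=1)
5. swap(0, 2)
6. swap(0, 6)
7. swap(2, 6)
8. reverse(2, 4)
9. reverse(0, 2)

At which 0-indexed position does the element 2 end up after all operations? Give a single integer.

After 1 (swap(4, 3)): [1, 6, 5, 2, 3, 4, 0]
After 2 (swap(0, 4)): [3, 6, 5, 2, 1, 4, 0]
After 3 (reverse(0, 3)): [2, 5, 6, 3, 1, 4, 0]
After 4 (rotate_left(1, 5, k=1)): [2, 6, 3, 1, 4, 5, 0]
After 5 (swap(0, 2)): [3, 6, 2, 1, 4, 5, 0]
After 6 (swap(0, 6)): [0, 6, 2, 1, 4, 5, 3]
After 7 (swap(2, 6)): [0, 6, 3, 1, 4, 5, 2]
After 8 (reverse(2, 4)): [0, 6, 4, 1, 3, 5, 2]
After 9 (reverse(0, 2)): [4, 6, 0, 1, 3, 5, 2]

Answer: 6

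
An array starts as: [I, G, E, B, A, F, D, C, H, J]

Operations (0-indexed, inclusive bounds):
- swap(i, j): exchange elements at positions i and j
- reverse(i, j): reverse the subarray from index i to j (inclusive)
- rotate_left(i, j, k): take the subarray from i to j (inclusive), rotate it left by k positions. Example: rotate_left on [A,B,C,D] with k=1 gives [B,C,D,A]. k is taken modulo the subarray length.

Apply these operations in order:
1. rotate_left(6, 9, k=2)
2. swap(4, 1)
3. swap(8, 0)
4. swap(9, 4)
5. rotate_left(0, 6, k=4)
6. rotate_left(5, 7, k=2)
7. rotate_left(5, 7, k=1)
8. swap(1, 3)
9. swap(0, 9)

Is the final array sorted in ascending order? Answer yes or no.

Answer: no

Derivation:
After 1 (rotate_left(6, 9, k=2)): [I, G, E, B, A, F, H, J, D, C]
After 2 (swap(4, 1)): [I, A, E, B, G, F, H, J, D, C]
After 3 (swap(8, 0)): [D, A, E, B, G, F, H, J, I, C]
After 4 (swap(9, 4)): [D, A, E, B, C, F, H, J, I, G]
After 5 (rotate_left(0, 6, k=4)): [C, F, H, D, A, E, B, J, I, G]
After 6 (rotate_left(5, 7, k=2)): [C, F, H, D, A, J, E, B, I, G]
After 7 (rotate_left(5, 7, k=1)): [C, F, H, D, A, E, B, J, I, G]
After 8 (swap(1, 3)): [C, D, H, F, A, E, B, J, I, G]
After 9 (swap(0, 9)): [G, D, H, F, A, E, B, J, I, C]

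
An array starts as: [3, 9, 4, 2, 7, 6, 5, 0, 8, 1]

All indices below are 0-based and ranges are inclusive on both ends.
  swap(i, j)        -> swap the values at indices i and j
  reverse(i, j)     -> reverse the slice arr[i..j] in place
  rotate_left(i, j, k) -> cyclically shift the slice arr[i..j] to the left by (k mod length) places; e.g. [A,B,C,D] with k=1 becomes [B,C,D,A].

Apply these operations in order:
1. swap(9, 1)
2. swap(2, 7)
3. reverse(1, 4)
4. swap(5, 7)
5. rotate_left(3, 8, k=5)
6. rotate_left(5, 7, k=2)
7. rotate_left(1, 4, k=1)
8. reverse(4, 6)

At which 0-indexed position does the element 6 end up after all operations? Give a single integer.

Answer: 8

Derivation:
After 1 (swap(9, 1)): [3, 1, 4, 2, 7, 6, 5, 0, 8, 9]
After 2 (swap(2, 7)): [3, 1, 0, 2, 7, 6, 5, 4, 8, 9]
After 3 (reverse(1, 4)): [3, 7, 2, 0, 1, 6, 5, 4, 8, 9]
After 4 (swap(5, 7)): [3, 7, 2, 0, 1, 4, 5, 6, 8, 9]
After 5 (rotate_left(3, 8, k=5)): [3, 7, 2, 8, 0, 1, 4, 5, 6, 9]
After 6 (rotate_left(5, 7, k=2)): [3, 7, 2, 8, 0, 5, 1, 4, 6, 9]
After 7 (rotate_left(1, 4, k=1)): [3, 2, 8, 0, 7, 5, 1, 4, 6, 9]
After 8 (reverse(4, 6)): [3, 2, 8, 0, 1, 5, 7, 4, 6, 9]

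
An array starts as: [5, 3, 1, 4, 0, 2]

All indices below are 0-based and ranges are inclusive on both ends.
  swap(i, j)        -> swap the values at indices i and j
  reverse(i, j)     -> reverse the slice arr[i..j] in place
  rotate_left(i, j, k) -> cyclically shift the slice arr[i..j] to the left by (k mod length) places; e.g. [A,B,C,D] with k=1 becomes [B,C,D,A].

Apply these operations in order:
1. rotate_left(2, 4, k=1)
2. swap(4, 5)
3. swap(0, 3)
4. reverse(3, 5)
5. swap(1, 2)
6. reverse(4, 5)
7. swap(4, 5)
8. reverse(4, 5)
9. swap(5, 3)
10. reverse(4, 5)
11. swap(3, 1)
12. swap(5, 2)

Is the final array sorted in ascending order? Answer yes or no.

Answer: no

Derivation:
After 1 (rotate_left(2, 4, k=1)): [5, 3, 4, 0, 1, 2]
After 2 (swap(4, 5)): [5, 3, 4, 0, 2, 1]
After 3 (swap(0, 3)): [0, 3, 4, 5, 2, 1]
After 4 (reverse(3, 5)): [0, 3, 4, 1, 2, 5]
After 5 (swap(1, 2)): [0, 4, 3, 1, 2, 5]
After 6 (reverse(4, 5)): [0, 4, 3, 1, 5, 2]
After 7 (swap(4, 5)): [0, 4, 3, 1, 2, 5]
After 8 (reverse(4, 5)): [0, 4, 3, 1, 5, 2]
After 9 (swap(5, 3)): [0, 4, 3, 2, 5, 1]
After 10 (reverse(4, 5)): [0, 4, 3, 2, 1, 5]
After 11 (swap(3, 1)): [0, 2, 3, 4, 1, 5]
After 12 (swap(5, 2)): [0, 2, 5, 4, 1, 3]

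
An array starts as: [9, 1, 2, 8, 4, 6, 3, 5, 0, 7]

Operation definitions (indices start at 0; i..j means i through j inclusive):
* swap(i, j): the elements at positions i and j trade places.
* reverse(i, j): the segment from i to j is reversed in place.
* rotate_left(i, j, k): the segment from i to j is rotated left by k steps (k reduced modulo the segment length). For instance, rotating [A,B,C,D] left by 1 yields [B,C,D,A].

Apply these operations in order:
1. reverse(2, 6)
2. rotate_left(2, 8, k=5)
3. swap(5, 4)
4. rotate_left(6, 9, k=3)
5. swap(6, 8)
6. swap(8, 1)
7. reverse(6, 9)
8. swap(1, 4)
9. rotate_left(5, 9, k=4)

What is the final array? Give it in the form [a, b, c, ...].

Answer: [9, 6, 5, 0, 7, 8, 3, 2, 1, 4]

Derivation:
After 1 (reverse(2, 6)): [9, 1, 3, 6, 4, 8, 2, 5, 0, 7]
After 2 (rotate_left(2, 8, k=5)): [9, 1, 5, 0, 3, 6, 4, 8, 2, 7]
After 3 (swap(5, 4)): [9, 1, 5, 0, 6, 3, 4, 8, 2, 7]
After 4 (rotate_left(6, 9, k=3)): [9, 1, 5, 0, 6, 3, 7, 4, 8, 2]
After 5 (swap(6, 8)): [9, 1, 5, 0, 6, 3, 8, 4, 7, 2]
After 6 (swap(8, 1)): [9, 7, 5, 0, 6, 3, 8, 4, 1, 2]
After 7 (reverse(6, 9)): [9, 7, 5, 0, 6, 3, 2, 1, 4, 8]
After 8 (swap(1, 4)): [9, 6, 5, 0, 7, 3, 2, 1, 4, 8]
After 9 (rotate_left(5, 9, k=4)): [9, 6, 5, 0, 7, 8, 3, 2, 1, 4]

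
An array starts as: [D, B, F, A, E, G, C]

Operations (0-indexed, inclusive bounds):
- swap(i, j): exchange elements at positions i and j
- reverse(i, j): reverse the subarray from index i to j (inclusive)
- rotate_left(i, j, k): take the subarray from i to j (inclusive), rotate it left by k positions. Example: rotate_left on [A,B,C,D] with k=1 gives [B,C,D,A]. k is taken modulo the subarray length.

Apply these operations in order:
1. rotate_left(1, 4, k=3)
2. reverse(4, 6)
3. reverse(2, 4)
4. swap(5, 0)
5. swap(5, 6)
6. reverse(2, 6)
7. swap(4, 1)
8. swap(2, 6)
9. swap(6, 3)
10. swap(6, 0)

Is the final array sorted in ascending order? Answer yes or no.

Answer: yes

Derivation:
After 1 (rotate_left(1, 4, k=3)): [D, E, B, F, A, G, C]
After 2 (reverse(4, 6)): [D, E, B, F, C, G, A]
After 3 (reverse(2, 4)): [D, E, C, F, B, G, A]
After 4 (swap(5, 0)): [G, E, C, F, B, D, A]
After 5 (swap(5, 6)): [G, E, C, F, B, A, D]
After 6 (reverse(2, 6)): [G, E, D, A, B, F, C]
After 7 (swap(4, 1)): [G, B, D, A, E, F, C]
After 8 (swap(2, 6)): [G, B, C, A, E, F, D]
After 9 (swap(6, 3)): [G, B, C, D, E, F, A]
After 10 (swap(6, 0)): [A, B, C, D, E, F, G]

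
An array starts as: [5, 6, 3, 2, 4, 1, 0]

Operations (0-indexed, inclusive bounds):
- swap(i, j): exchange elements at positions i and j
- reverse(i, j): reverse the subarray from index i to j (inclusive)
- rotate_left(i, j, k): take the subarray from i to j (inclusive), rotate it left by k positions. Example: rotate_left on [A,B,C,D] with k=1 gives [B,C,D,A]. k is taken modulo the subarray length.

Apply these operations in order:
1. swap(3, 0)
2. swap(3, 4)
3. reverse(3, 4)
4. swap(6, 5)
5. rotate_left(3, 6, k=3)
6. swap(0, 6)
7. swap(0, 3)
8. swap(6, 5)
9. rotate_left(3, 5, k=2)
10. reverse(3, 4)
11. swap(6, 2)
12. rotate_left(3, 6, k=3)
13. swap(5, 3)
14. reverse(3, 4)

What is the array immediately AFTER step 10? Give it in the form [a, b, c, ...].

After 1 (swap(3, 0)): [2, 6, 3, 5, 4, 1, 0]
After 2 (swap(3, 4)): [2, 6, 3, 4, 5, 1, 0]
After 3 (reverse(3, 4)): [2, 6, 3, 5, 4, 1, 0]
After 4 (swap(6, 5)): [2, 6, 3, 5, 4, 0, 1]
After 5 (rotate_left(3, 6, k=3)): [2, 6, 3, 1, 5, 4, 0]
After 6 (swap(0, 6)): [0, 6, 3, 1, 5, 4, 2]
After 7 (swap(0, 3)): [1, 6, 3, 0, 5, 4, 2]
After 8 (swap(6, 5)): [1, 6, 3, 0, 5, 2, 4]
After 9 (rotate_left(3, 5, k=2)): [1, 6, 3, 2, 0, 5, 4]
After 10 (reverse(3, 4)): [1, 6, 3, 0, 2, 5, 4]

Answer: [1, 6, 3, 0, 2, 5, 4]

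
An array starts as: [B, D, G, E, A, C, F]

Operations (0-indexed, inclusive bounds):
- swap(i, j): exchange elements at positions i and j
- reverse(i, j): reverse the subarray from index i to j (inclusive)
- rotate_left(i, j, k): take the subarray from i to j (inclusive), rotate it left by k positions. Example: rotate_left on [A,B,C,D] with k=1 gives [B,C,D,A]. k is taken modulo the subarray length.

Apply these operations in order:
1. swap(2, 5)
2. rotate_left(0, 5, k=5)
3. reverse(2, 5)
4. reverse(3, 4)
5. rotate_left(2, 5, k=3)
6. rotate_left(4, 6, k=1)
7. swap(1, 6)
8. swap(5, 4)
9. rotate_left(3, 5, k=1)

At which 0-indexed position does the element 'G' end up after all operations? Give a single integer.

Answer: 0

Derivation:
After 1 (swap(2, 5)): [B, D, C, E, A, G, F]
After 2 (rotate_left(0, 5, k=5)): [G, B, D, C, E, A, F]
After 3 (reverse(2, 5)): [G, B, A, E, C, D, F]
After 4 (reverse(3, 4)): [G, B, A, C, E, D, F]
After 5 (rotate_left(2, 5, k=3)): [G, B, D, A, C, E, F]
After 6 (rotate_left(4, 6, k=1)): [G, B, D, A, E, F, C]
After 7 (swap(1, 6)): [G, C, D, A, E, F, B]
After 8 (swap(5, 4)): [G, C, D, A, F, E, B]
After 9 (rotate_left(3, 5, k=1)): [G, C, D, F, E, A, B]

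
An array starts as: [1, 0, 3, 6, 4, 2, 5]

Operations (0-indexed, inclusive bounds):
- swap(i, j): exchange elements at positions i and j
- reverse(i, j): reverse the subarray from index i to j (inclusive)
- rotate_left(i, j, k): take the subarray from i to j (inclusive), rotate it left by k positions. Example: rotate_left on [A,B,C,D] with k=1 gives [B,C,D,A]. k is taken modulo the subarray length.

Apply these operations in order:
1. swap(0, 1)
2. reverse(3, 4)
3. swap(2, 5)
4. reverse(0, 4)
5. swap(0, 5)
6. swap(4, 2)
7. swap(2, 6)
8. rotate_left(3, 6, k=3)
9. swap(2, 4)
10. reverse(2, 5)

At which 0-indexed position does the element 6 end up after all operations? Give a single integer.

Answer: 6

Derivation:
After 1 (swap(0, 1)): [0, 1, 3, 6, 4, 2, 5]
After 2 (reverse(3, 4)): [0, 1, 3, 4, 6, 2, 5]
After 3 (swap(2, 5)): [0, 1, 2, 4, 6, 3, 5]
After 4 (reverse(0, 4)): [6, 4, 2, 1, 0, 3, 5]
After 5 (swap(0, 5)): [3, 4, 2, 1, 0, 6, 5]
After 6 (swap(4, 2)): [3, 4, 0, 1, 2, 6, 5]
After 7 (swap(2, 6)): [3, 4, 5, 1, 2, 6, 0]
After 8 (rotate_left(3, 6, k=3)): [3, 4, 5, 0, 1, 2, 6]
After 9 (swap(2, 4)): [3, 4, 1, 0, 5, 2, 6]
After 10 (reverse(2, 5)): [3, 4, 2, 5, 0, 1, 6]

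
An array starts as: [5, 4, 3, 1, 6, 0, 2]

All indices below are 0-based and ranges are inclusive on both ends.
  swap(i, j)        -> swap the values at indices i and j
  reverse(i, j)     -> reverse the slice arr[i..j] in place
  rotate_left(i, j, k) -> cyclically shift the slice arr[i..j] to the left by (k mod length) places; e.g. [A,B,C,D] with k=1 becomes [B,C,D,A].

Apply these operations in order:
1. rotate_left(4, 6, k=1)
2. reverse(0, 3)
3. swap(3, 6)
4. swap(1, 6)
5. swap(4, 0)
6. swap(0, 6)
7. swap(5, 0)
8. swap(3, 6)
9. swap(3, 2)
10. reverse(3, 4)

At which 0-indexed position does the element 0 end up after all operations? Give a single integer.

After 1 (rotate_left(4, 6, k=1)): [5, 4, 3, 1, 0, 2, 6]
After 2 (reverse(0, 3)): [1, 3, 4, 5, 0, 2, 6]
After 3 (swap(3, 6)): [1, 3, 4, 6, 0, 2, 5]
After 4 (swap(1, 6)): [1, 5, 4, 6, 0, 2, 3]
After 5 (swap(4, 0)): [0, 5, 4, 6, 1, 2, 3]
After 6 (swap(0, 6)): [3, 5, 4, 6, 1, 2, 0]
After 7 (swap(5, 0)): [2, 5, 4, 6, 1, 3, 0]
After 8 (swap(3, 6)): [2, 5, 4, 0, 1, 3, 6]
After 9 (swap(3, 2)): [2, 5, 0, 4, 1, 3, 6]
After 10 (reverse(3, 4)): [2, 5, 0, 1, 4, 3, 6]

Answer: 2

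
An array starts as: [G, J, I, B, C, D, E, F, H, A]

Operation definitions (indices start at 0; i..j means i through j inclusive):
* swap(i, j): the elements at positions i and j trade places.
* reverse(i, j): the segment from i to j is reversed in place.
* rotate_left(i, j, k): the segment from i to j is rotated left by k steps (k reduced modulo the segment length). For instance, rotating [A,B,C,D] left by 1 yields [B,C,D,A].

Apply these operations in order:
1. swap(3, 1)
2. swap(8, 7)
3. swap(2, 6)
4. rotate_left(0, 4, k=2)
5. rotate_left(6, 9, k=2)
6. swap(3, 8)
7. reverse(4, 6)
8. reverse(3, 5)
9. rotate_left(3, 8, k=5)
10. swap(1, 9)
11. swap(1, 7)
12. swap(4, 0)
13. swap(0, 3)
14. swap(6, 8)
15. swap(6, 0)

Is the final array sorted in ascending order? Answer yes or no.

After 1 (swap(3, 1)): [G, B, I, J, C, D, E, F, H, A]
After 2 (swap(8, 7)): [G, B, I, J, C, D, E, H, F, A]
After 3 (swap(2, 6)): [G, B, E, J, C, D, I, H, F, A]
After 4 (rotate_left(0, 4, k=2)): [E, J, C, G, B, D, I, H, F, A]
After 5 (rotate_left(6, 9, k=2)): [E, J, C, G, B, D, F, A, I, H]
After 6 (swap(3, 8)): [E, J, C, I, B, D, F, A, G, H]
After 7 (reverse(4, 6)): [E, J, C, I, F, D, B, A, G, H]
After 8 (reverse(3, 5)): [E, J, C, D, F, I, B, A, G, H]
After 9 (rotate_left(3, 8, k=5)): [E, J, C, G, D, F, I, B, A, H]
After 10 (swap(1, 9)): [E, H, C, G, D, F, I, B, A, J]
After 11 (swap(1, 7)): [E, B, C, G, D, F, I, H, A, J]
After 12 (swap(4, 0)): [D, B, C, G, E, F, I, H, A, J]
After 13 (swap(0, 3)): [G, B, C, D, E, F, I, H, A, J]
After 14 (swap(6, 8)): [G, B, C, D, E, F, A, H, I, J]
After 15 (swap(6, 0)): [A, B, C, D, E, F, G, H, I, J]

Answer: yes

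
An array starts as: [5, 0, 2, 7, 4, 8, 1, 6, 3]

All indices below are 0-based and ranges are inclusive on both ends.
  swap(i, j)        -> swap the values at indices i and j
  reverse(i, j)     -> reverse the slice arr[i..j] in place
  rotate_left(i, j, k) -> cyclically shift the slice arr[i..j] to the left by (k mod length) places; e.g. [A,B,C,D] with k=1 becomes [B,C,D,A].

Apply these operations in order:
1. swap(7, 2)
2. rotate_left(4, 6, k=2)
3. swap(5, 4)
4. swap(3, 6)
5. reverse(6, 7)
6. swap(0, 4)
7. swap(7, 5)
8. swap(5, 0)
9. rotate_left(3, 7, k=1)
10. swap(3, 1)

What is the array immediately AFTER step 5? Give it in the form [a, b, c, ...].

Answer: [5, 0, 6, 8, 4, 1, 2, 7, 3]

Derivation:
After 1 (swap(7, 2)): [5, 0, 6, 7, 4, 8, 1, 2, 3]
After 2 (rotate_left(4, 6, k=2)): [5, 0, 6, 7, 1, 4, 8, 2, 3]
After 3 (swap(5, 4)): [5, 0, 6, 7, 4, 1, 8, 2, 3]
After 4 (swap(3, 6)): [5, 0, 6, 8, 4, 1, 7, 2, 3]
After 5 (reverse(6, 7)): [5, 0, 6, 8, 4, 1, 2, 7, 3]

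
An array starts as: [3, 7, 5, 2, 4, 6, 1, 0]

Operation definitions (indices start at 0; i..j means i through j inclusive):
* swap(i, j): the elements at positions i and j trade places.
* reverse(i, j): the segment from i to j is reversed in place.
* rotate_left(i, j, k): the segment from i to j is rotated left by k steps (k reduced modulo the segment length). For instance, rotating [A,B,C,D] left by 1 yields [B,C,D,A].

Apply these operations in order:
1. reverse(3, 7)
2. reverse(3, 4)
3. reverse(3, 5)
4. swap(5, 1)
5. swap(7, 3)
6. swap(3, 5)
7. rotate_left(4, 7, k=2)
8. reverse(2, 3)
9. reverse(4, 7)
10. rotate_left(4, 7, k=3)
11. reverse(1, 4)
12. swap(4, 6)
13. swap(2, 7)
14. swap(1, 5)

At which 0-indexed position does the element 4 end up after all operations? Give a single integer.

After 1 (reverse(3, 7)): [3, 7, 5, 0, 1, 6, 4, 2]
After 2 (reverse(3, 4)): [3, 7, 5, 1, 0, 6, 4, 2]
After 3 (reverse(3, 5)): [3, 7, 5, 6, 0, 1, 4, 2]
After 4 (swap(5, 1)): [3, 1, 5, 6, 0, 7, 4, 2]
After 5 (swap(7, 3)): [3, 1, 5, 2, 0, 7, 4, 6]
After 6 (swap(3, 5)): [3, 1, 5, 7, 0, 2, 4, 6]
After 7 (rotate_left(4, 7, k=2)): [3, 1, 5, 7, 4, 6, 0, 2]
After 8 (reverse(2, 3)): [3, 1, 7, 5, 4, 6, 0, 2]
After 9 (reverse(4, 7)): [3, 1, 7, 5, 2, 0, 6, 4]
After 10 (rotate_left(4, 7, k=3)): [3, 1, 7, 5, 4, 2, 0, 6]
After 11 (reverse(1, 4)): [3, 4, 5, 7, 1, 2, 0, 6]
After 12 (swap(4, 6)): [3, 4, 5, 7, 0, 2, 1, 6]
After 13 (swap(2, 7)): [3, 4, 6, 7, 0, 2, 1, 5]
After 14 (swap(1, 5)): [3, 2, 6, 7, 0, 4, 1, 5]

Answer: 5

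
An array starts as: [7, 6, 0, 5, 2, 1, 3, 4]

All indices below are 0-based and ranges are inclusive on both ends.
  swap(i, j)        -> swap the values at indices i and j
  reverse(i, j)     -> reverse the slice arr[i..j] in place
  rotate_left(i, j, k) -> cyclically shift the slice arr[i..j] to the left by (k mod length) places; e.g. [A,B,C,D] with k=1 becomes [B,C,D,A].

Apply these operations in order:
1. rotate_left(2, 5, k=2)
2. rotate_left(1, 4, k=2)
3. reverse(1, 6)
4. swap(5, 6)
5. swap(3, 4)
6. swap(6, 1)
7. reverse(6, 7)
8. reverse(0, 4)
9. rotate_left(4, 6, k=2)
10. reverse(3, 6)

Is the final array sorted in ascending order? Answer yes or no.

Answer: no

Derivation:
After 1 (rotate_left(2, 5, k=2)): [7, 6, 2, 1, 0, 5, 3, 4]
After 2 (rotate_left(1, 4, k=2)): [7, 1, 0, 6, 2, 5, 3, 4]
After 3 (reverse(1, 6)): [7, 3, 5, 2, 6, 0, 1, 4]
After 4 (swap(5, 6)): [7, 3, 5, 2, 6, 1, 0, 4]
After 5 (swap(3, 4)): [7, 3, 5, 6, 2, 1, 0, 4]
After 6 (swap(6, 1)): [7, 0, 5, 6, 2, 1, 3, 4]
After 7 (reverse(6, 7)): [7, 0, 5, 6, 2, 1, 4, 3]
After 8 (reverse(0, 4)): [2, 6, 5, 0, 7, 1, 4, 3]
After 9 (rotate_left(4, 6, k=2)): [2, 6, 5, 0, 4, 7, 1, 3]
After 10 (reverse(3, 6)): [2, 6, 5, 1, 7, 4, 0, 3]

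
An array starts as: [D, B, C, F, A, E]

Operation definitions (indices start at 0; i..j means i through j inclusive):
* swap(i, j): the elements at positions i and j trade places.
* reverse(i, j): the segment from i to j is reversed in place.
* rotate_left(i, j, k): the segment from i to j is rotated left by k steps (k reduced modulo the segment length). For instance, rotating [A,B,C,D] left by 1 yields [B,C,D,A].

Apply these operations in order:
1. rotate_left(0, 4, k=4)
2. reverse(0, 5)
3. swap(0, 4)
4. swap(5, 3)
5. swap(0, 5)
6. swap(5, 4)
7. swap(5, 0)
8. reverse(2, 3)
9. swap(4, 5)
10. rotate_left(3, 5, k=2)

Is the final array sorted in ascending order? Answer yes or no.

After 1 (rotate_left(0, 4, k=4)): [A, D, B, C, F, E]
After 2 (reverse(0, 5)): [E, F, C, B, D, A]
After 3 (swap(0, 4)): [D, F, C, B, E, A]
After 4 (swap(5, 3)): [D, F, C, A, E, B]
After 5 (swap(0, 5)): [B, F, C, A, E, D]
After 6 (swap(5, 4)): [B, F, C, A, D, E]
After 7 (swap(5, 0)): [E, F, C, A, D, B]
After 8 (reverse(2, 3)): [E, F, A, C, D, B]
After 9 (swap(4, 5)): [E, F, A, C, B, D]
After 10 (rotate_left(3, 5, k=2)): [E, F, A, D, C, B]

Answer: no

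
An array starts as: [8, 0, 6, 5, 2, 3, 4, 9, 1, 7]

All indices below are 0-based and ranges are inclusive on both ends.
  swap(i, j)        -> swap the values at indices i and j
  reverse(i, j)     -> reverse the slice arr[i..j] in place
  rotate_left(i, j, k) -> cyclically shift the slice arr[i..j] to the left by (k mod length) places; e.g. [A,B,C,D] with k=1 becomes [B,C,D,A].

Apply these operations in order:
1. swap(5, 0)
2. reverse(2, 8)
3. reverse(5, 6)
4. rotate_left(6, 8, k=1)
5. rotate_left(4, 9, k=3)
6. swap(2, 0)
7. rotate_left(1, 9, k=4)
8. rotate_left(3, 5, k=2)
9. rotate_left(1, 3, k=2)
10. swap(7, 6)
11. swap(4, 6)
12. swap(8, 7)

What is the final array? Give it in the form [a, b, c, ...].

Answer: [1, 5, 8, 7, 3, 2, 4, 9, 0, 6]

Derivation:
After 1 (swap(5, 0)): [3, 0, 6, 5, 2, 8, 4, 9, 1, 7]
After 2 (reverse(2, 8)): [3, 0, 1, 9, 4, 8, 2, 5, 6, 7]
After 3 (reverse(5, 6)): [3, 0, 1, 9, 4, 2, 8, 5, 6, 7]
After 4 (rotate_left(6, 8, k=1)): [3, 0, 1, 9, 4, 2, 5, 6, 8, 7]
After 5 (rotate_left(4, 9, k=3)): [3, 0, 1, 9, 6, 8, 7, 4, 2, 5]
After 6 (swap(2, 0)): [1, 0, 3, 9, 6, 8, 7, 4, 2, 5]
After 7 (rotate_left(1, 9, k=4)): [1, 8, 7, 4, 2, 5, 0, 3, 9, 6]
After 8 (rotate_left(3, 5, k=2)): [1, 8, 7, 5, 4, 2, 0, 3, 9, 6]
After 9 (rotate_left(1, 3, k=2)): [1, 5, 8, 7, 4, 2, 0, 3, 9, 6]
After 10 (swap(7, 6)): [1, 5, 8, 7, 4, 2, 3, 0, 9, 6]
After 11 (swap(4, 6)): [1, 5, 8, 7, 3, 2, 4, 0, 9, 6]
After 12 (swap(8, 7)): [1, 5, 8, 7, 3, 2, 4, 9, 0, 6]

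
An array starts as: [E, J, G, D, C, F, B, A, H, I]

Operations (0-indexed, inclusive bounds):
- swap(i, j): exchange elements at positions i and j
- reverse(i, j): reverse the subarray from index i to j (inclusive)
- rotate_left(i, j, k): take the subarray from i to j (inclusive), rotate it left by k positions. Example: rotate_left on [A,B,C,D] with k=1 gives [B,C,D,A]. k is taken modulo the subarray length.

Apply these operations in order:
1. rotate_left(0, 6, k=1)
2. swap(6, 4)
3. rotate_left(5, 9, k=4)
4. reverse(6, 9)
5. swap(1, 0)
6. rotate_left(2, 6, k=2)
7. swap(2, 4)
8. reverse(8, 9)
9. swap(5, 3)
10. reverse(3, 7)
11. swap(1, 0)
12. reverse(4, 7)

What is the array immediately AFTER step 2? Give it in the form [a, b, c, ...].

Answer: [J, G, D, C, E, B, F, A, H, I]

Derivation:
After 1 (rotate_left(0, 6, k=1)): [J, G, D, C, F, B, E, A, H, I]
After 2 (swap(6, 4)): [J, G, D, C, E, B, F, A, H, I]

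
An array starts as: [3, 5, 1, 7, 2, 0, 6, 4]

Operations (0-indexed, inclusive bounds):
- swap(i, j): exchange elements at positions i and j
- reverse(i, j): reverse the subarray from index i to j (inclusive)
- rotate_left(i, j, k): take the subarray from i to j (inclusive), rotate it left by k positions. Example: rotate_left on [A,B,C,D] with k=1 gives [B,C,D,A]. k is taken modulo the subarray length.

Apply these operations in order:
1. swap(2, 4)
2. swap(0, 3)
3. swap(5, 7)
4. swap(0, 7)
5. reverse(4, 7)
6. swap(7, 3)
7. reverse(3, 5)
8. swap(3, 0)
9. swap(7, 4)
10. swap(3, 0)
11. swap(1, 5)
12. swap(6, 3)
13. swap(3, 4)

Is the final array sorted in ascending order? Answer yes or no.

Answer: yes

Derivation:
After 1 (swap(2, 4)): [3, 5, 2, 7, 1, 0, 6, 4]
After 2 (swap(0, 3)): [7, 5, 2, 3, 1, 0, 6, 4]
After 3 (swap(5, 7)): [7, 5, 2, 3, 1, 4, 6, 0]
After 4 (swap(0, 7)): [0, 5, 2, 3, 1, 4, 6, 7]
After 5 (reverse(4, 7)): [0, 5, 2, 3, 7, 6, 4, 1]
After 6 (swap(7, 3)): [0, 5, 2, 1, 7, 6, 4, 3]
After 7 (reverse(3, 5)): [0, 5, 2, 6, 7, 1, 4, 3]
After 8 (swap(3, 0)): [6, 5, 2, 0, 7, 1, 4, 3]
After 9 (swap(7, 4)): [6, 5, 2, 0, 3, 1, 4, 7]
After 10 (swap(3, 0)): [0, 5, 2, 6, 3, 1, 4, 7]
After 11 (swap(1, 5)): [0, 1, 2, 6, 3, 5, 4, 7]
After 12 (swap(6, 3)): [0, 1, 2, 4, 3, 5, 6, 7]
After 13 (swap(3, 4)): [0, 1, 2, 3, 4, 5, 6, 7]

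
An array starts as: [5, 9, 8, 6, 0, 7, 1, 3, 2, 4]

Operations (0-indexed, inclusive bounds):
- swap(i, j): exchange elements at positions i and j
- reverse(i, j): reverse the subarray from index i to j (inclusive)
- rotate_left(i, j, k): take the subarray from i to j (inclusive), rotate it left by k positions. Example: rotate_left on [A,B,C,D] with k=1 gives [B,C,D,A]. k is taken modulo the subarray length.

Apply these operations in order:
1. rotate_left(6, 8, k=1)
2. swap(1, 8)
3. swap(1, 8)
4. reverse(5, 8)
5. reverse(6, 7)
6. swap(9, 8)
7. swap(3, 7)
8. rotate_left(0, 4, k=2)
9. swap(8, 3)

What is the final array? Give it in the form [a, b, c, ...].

Answer: [8, 2, 0, 4, 9, 1, 3, 6, 5, 7]

Derivation:
After 1 (rotate_left(6, 8, k=1)): [5, 9, 8, 6, 0, 7, 3, 2, 1, 4]
After 2 (swap(1, 8)): [5, 1, 8, 6, 0, 7, 3, 2, 9, 4]
After 3 (swap(1, 8)): [5, 9, 8, 6, 0, 7, 3, 2, 1, 4]
After 4 (reverse(5, 8)): [5, 9, 8, 6, 0, 1, 2, 3, 7, 4]
After 5 (reverse(6, 7)): [5, 9, 8, 6, 0, 1, 3, 2, 7, 4]
After 6 (swap(9, 8)): [5, 9, 8, 6, 0, 1, 3, 2, 4, 7]
After 7 (swap(3, 7)): [5, 9, 8, 2, 0, 1, 3, 6, 4, 7]
After 8 (rotate_left(0, 4, k=2)): [8, 2, 0, 5, 9, 1, 3, 6, 4, 7]
After 9 (swap(8, 3)): [8, 2, 0, 4, 9, 1, 3, 6, 5, 7]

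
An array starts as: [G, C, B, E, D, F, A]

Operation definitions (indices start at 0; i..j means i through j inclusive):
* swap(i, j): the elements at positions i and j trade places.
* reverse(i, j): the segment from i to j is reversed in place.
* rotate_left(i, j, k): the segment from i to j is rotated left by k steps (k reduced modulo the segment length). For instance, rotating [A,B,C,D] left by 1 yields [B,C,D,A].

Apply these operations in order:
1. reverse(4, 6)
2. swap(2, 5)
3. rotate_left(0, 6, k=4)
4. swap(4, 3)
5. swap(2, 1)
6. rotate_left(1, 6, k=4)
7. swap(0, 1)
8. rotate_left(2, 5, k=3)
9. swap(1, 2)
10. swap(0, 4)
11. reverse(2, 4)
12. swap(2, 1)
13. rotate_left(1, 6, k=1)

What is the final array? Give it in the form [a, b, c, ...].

After 1 (reverse(4, 6)): [G, C, B, E, A, F, D]
After 2 (swap(2, 5)): [G, C, F, E, A, B, D]
After 3 (rotate_left(0, 6, k=4)): [A, B, D, G, C, F, E]
After 4 (swap(4, 3)): [A, B, D, C, G, F, E]
After 5 (swap(2, 1)): [A, D, B, C, G, F, E]
After 6 (rotate_left(1, 6, k=4)): [A, F, E, D, B, C, G]
After 7 (swap(0, 1)): [F, A, E, D, B, C, G]
After 8 (rotate_left(2, 5, k=3)): [F, A, C, E, D, B, G]
After 9 (swap(1, 2)): [F, C, A, E, D, B, G]
After 10 (swap(0, 4)): [D, C, A, E, F, B, G]
After 11 (reverse(2, 4)): [D, C, F, E, A, B, G]
After 12 (swap(2, 1)): [D, F, C, E, A, B, G]
After 13 (rotate_left(1, 6, k=1)): [D, C, E, A, B, G, F]

Answer: [D, C, E, A, B, G, F]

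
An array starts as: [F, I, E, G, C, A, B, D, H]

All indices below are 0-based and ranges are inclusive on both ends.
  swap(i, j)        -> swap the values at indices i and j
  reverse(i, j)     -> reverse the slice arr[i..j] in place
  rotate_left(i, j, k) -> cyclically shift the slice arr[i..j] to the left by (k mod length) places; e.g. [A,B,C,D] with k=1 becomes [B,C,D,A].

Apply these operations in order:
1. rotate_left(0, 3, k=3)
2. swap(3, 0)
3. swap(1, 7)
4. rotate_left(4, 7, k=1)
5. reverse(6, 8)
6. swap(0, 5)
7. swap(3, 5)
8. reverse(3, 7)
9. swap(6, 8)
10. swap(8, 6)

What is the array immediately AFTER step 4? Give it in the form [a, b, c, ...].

After 1 (rotate_left(0, 3, k=3)): [G, F, I, E, C, A, B, D, H]
After 2 (swap(3, 0)): [E, F, I, G, C, A, B, D, H]
After 3 (swap(1, 7)): [E, D, I, G, C, A, B, F, H]
After 4 (rotate_left(4, 7, k=1)): [E, D, I, G, A, B, F, C, H]

Answer: [E, D, I, G, A, B, F, C, H]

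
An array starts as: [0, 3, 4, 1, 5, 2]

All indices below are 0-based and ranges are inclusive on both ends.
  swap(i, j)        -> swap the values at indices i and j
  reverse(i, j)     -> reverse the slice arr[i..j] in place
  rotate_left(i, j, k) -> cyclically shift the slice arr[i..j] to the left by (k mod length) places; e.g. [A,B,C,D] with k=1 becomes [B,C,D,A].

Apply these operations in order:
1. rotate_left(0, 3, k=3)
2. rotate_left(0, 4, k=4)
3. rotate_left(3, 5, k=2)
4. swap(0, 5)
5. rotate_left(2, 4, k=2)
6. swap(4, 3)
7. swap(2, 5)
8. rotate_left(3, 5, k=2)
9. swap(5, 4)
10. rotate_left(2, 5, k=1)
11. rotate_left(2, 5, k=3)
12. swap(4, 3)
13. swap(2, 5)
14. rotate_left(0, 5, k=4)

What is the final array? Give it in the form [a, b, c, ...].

After 1 (rotate_left(0, 3, k=3)): [1, 0, 3, 4, 5, 2]
After 2 (rotate_left(0, 4, k=4)): [5, 1, 0, 3, 4, 2]
After 3 (rotate_left(3, 5, k=2)): [5, 1, 0, 2, 3, 4]
After 4 (swap(0, 5)): [4, 1, 0, 2, 3, 5]
After 5 (rotate_left(2, 4, k=2)): [4, 1, 3, 0, 2, 5]
After 6 (swap(4, 3)): [4, 1, 3, 2, 0, 5]
After 7 (swap(2, 5)): [4, 1, 5, 2, 0, 3]
After 8 (rotate_left(3, 5, k=2)): [4, 1, 5, 3, 2, 0]
After 9 (swap(5, 4)): [4, 1, 5, 3, 0, 2]
After 10 (rotate_left(2, 5, k=1)): [4, 1, 3, 0, 2, 5]
After 11 (rotate_left(2, 5, k=3)): [4, 1, 5, 3, 0, 2]
After 12 (swap(4, 3)): [4, 1, 5, 0, 3, 2]
After 13 (swap(2, 5)): [4, 1, 2, 0, 3, 5]
After 14 (rotate_left(0, 5, k=4)): [3, 5, 4, 1, 2, 0]

Answer: [3, 5, 4, 1, 2, 0]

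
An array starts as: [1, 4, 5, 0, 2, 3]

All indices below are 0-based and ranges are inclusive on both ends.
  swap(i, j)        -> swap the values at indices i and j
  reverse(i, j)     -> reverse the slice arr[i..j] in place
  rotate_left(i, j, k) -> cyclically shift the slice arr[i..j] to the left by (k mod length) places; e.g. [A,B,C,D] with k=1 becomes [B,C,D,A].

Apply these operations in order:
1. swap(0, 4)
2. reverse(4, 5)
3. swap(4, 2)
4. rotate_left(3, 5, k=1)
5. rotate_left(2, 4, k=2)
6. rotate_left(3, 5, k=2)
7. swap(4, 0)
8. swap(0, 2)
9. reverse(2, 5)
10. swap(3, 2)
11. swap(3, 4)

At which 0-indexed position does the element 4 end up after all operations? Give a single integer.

After 1 (swap(0, 4)): [2, 4, 5, 0, 1, 3]
After 2 (reverse(4, 5)): [2, 4, 5, 0, 3, 1]
After 3 (swap(4, 2)): [2, 4, 3, 0, 5, 1]
After 4 (rotate_left(3, 5, k=1)): [2, 4, 3, 5, 1, 0]
After 5 (rotate_left(2, 4, k=2)): [2, 4, 1, 3, 5, 0]
After 6 (rotate_left(3, 5, k=2)): [2, 4, 1, 0, 3, 5]
After 7 (swap(4, 0)): [3, 4, 1, 0, 2, 5]
After 8 (swap(0, 2)): [1, 4, 3, 0, 2, 5]
After 9 (reverse(2, 5)): [1, 4, 5, 2, 0, 3]
After 10 (swap(3, 2)): [1, 4, 2, 5, 0, 3]
After 11 (swap(3, 4)): [1, 4, 2, 0, 5, 3]

Answer: 1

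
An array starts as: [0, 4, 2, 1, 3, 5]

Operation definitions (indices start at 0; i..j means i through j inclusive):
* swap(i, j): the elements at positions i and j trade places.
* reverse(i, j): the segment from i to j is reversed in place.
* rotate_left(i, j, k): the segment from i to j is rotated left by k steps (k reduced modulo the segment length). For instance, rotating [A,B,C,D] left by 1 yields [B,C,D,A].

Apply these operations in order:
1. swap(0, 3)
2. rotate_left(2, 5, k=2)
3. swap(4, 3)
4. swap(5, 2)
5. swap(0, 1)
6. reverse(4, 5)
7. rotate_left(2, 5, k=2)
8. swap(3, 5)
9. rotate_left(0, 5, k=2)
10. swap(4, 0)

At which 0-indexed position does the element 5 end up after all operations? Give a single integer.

After 1 (swap(0, 3)): [1, 4, 2, 0, 3, 5]
After 2 (rotate_left(2, 5, k=2)): [1, 4, 3, 5, 2, 0]
After 3 (swap(4, 3)): [1, 4, 3, 2, 5, 0]
After 4 (swap(5, 2)): [1, 4, 0, 2, 5, 3]
After 5 (swap(0, 1)): [4, 1, 0, 2, 5, 3]
After 6 (reverse(4, 5)): [4, 1, 0, 2, 3, 5]
After 7 (rotate_left(2, 5, k=2)): [4, 1, 3, 5, 0, 2]
After 8 (swap(3, 5)): [4, 1, 3, 2, 0, 5]
After 9 (rotate_left(0, 5, k=2)): [3, 2, 0, 5, 4, 1]
After 10 (swap(4, 0)): [4, 2, 0, 5, 3, 1]

Answer: 3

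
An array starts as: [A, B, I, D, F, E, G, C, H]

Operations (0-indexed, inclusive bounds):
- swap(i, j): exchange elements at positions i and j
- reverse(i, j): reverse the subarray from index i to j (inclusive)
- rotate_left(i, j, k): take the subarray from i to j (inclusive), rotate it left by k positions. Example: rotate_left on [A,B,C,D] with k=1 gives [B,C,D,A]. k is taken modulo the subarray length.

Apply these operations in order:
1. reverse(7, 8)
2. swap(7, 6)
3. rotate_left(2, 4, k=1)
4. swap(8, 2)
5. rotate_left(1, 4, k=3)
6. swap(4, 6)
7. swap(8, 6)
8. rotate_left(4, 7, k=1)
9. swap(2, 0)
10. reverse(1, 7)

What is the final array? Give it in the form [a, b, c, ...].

After 1 (reverse(7, 8)): [A, B, I, D, F, E, G, H, C]
After 2 (swap(7, 6)): [A, B, I, D, F, E, H, G, C]
After 3 (rotate_left(2, 4, k=1)): [A, B, D, F, I, E, H, G, C]
After 4 (swap(8, 2)): [A, B, C, F, I, E, H, G, D]
After 5 (rotate_left(1, 4, k=3)): [A, I, B, C, F, E, H, G, D]
After 6 (swap(4, 6)): [A, I, B, C, H, E, F, G, D]
After 7 (swap(8, 6)): [A, I, B, C, H, E, D, G, F]
After 8 (rotate_left(4, 7, k=1)): [A, I, B, C, E, D, G, H, F]
After 9 (swap(2, 0)): [B, I, A, C, E, D, G, H, F]
After 10 (reverse(1, 7)): [B, H, G, D, E, C, A, I, F]

Answer: [B, H, G, D, E, C, A, I, F]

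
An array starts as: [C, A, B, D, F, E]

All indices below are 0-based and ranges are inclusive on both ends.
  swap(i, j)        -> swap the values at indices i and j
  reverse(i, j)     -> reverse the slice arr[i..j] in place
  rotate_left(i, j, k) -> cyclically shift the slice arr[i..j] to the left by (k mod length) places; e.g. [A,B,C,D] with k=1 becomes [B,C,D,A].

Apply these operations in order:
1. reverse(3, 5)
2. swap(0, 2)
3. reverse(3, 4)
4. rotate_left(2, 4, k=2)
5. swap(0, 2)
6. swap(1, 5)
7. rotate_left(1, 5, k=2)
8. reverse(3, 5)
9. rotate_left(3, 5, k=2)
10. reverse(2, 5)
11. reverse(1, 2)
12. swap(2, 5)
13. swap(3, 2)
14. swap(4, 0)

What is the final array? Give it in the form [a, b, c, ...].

After 1 (reverse(3, 5)): [C, A, B, E, F, D]
After 2 (swap(0, 2)): [B, A, C, E, F, D]
After 3 (reverse(3, 4)): [B, A, C, F, E, D]
After 4 (rotate_left(2, 4, k=2)): [B, A, E, C, F, D]
After 5 (swap(0, 2)): [E, A, B, C, F, D]
After 6 (swap(1, 5)): [E, D, B, C, F, A]
After 7 (rotate_left(1, 5, k=2)): [E, C, F, A, D, B]
After 8 (reverse(3, 5)): [E, C, F, B, D, A]
After 9 (rotate_left(3, 5, k=2)): [E, C, F, A, B, D]
After 10 (reverse(2, 5)): [E, C, D, B, A, F]
After 11 (reverse(1, 2)): [E, D, C, B, A, F]
After 12 (swap(2, 5)): [E, D, F, B, A, C]
After 13 (swap(3, 2)): [E, D, B, F, A, C]
After 14 (swap(4, 0)): [A, D, B, F, E, C]

Answer: [A, D, B, F, E, C]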